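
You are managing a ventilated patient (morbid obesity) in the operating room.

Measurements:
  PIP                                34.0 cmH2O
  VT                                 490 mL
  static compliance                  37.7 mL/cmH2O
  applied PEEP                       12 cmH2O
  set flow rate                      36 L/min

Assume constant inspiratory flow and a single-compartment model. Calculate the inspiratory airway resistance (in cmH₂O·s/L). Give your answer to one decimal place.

15.0

Flow: 36 L/min ÷ 60 = 0.6 L/s.
Equation of motion (constant flow): PIP = Vt/C + R·V̇ + PEEP.
R·V̇ = PIP − Vt/C − PEEP = 34.0 − 490/37.7 − 12 = 34.0 − 12.997 − 12 = 9.003 cmH2O.
R = 9.003 / 0.6 = 15.005 cmH2O·s/L.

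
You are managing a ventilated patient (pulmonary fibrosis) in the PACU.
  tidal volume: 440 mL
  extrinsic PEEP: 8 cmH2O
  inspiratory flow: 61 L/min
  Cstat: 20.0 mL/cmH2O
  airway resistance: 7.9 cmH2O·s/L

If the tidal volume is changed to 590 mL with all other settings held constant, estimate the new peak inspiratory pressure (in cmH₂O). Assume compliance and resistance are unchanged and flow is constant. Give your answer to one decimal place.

45.5

Flow: 61 L/min ÷ 60 = 1.0167 L/s.
PIP = Vt/C + R·V̇ + PEEP (constant-flow equation of motion).
Only the elastic term changes: ΔPIP = ΔVt / C = (590 − 440) / 20.0 = 7.5 cmH2O.
Original PIP = 440/20.0 + 7.9×1.0167 + 8 = 38.032 cmH2O; new PIP = 38.032 + (7.5) = 45.532 cmH2O.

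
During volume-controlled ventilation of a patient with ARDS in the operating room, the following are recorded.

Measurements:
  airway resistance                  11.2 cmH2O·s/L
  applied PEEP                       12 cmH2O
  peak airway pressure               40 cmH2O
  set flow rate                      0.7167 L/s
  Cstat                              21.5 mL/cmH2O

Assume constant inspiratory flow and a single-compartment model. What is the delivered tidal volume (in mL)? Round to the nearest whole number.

Equation of motion (constant flow): PIP = Vt/C + R·V̇ + PEEP.
Vt/C = PIP − R·V̇ − PEEP = 40 − 8.027 − 12 = 19.973 cmH2O.
Vt = C × 19.973 = 21.5 × 19.973 = 429.42 mL.

429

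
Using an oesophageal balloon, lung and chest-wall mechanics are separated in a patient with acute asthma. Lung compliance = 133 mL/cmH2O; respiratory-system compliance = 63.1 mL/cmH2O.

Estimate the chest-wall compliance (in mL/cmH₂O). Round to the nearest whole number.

120

1/Ccw = 1/Crs − 1/CL.
1/Ccw = 1/63.1 − 1/133 = 0.008329.
Ccw = 120.06 mL/cmH2O.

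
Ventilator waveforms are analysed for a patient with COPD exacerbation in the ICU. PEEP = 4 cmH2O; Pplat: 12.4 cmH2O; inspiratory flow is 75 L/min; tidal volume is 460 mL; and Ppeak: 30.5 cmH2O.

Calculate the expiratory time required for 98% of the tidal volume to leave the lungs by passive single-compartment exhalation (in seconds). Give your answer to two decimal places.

Flow: 75 L/min ÷ 60 = 1.25 L/s.
R = (PIP − Pplat)/V̇ = (30.5 − 12.4) / 1.25 = 18.1/1.25 = 14.48 cmH2O·s/L.
C = Vt/(Pplat − PEEP) = 460.0 / (12.4 − 4) = 460.0/8.4 = 54.762 mL/cmH2O.
τ = R × C = 14.48 × 0.05476 L/cmH2O = 0.7929 s.
t = −τ·ln(1 − 0.98) = −0.7929·ln(0.02) = 3.102 s.

3.10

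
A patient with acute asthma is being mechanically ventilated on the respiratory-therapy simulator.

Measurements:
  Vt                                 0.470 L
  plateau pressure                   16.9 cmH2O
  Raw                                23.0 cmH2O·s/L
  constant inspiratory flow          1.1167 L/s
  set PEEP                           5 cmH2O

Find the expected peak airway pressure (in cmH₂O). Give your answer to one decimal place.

PIP = Pplat + Raw × flow = 16.9 + 23.0 × 1.1167 = 16.9 + 25.684 = 42.584 cmH2O.

42.6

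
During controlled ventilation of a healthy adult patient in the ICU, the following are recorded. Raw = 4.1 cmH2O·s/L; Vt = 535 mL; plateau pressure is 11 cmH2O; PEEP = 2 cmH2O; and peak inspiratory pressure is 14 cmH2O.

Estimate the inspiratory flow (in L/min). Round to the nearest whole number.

flow = (PIP − Pplat) / Raw = (14 − 11) / 4.1 = 0.7317 L/s × 60 = 43.902 L/min.

44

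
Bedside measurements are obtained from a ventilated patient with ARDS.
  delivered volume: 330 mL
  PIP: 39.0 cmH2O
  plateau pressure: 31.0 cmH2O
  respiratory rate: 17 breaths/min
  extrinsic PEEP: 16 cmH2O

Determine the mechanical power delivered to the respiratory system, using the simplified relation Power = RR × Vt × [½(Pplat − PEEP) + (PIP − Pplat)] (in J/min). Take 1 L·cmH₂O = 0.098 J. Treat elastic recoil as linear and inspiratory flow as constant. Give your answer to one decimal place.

8.5

Per-breath work = Vt × [½(Pplat−PEEP) + (PIP−Pplat)] = 0.330 × [0.5×15.0 + 8.0] = 0.330 × 15.5 = 5.115 L·cmH2O.
Power = 17 × 5.115 = 86.955 L·cmH2O/min.
× 0.098 J/(L·cmH2O) → 8.522 J/min.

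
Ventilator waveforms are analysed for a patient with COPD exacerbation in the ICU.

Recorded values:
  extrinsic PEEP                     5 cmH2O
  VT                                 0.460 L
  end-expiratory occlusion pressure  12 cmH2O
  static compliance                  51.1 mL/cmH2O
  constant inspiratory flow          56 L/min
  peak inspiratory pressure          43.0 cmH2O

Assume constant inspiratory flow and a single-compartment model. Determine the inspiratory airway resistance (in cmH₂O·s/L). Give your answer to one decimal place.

Flow: 56 L/min ÷ 60 = 0.9333 L/s.
Total PEEP = 12 cmH2O (set 5 + intrinsic 7); this is the baseline alveolar pressure.
Equation of motion (constant flow): PIP = Vt/C + R·V̇ + PEEP.
R·V̇ = PIP − Vt/C − PEEP = 43.0 − 460/51.1 − 12 = 43.0 − 9.002 − 12 = 21.998 cmH2O.
R = 21.998 / 0.9333 = 23.57 cmH2O·s/L.

23.6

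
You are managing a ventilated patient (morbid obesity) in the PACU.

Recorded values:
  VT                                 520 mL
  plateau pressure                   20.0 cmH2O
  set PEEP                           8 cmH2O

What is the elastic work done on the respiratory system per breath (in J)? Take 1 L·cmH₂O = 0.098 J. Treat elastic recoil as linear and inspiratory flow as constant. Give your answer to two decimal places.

0.31

Elastic work ≈ ½ × (Pplat − PEEP) × Vt = 0.5 × (20.0 − 8) × 0.520 L = 0.5 × 12.0 × 0.520 = 3.12 L·cmH2O.
× 0.098 J/(L·cmH2O) → 0.3058 J.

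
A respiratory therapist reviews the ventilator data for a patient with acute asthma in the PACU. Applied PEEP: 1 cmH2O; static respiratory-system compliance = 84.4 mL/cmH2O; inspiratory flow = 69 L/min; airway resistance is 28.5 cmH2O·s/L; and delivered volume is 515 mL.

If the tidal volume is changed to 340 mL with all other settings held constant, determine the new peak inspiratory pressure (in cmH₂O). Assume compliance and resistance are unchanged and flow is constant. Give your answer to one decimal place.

Flow: 69 L/min ÷ 60 = 1.15 L/s.
PIP = Vt/C + R·V̇ + PEEP (constant-flow equation of motion).
Only the elastic term changes: ΔPIP = ΔVt / C = (340 − 515) / 84.4 = -2.073 cmH2O.
Original PIP = 515/84.4 + 28.5×1.15 + 1 = 39.877 cmH2O; new PIP = 39.877 + (-2.073) = 37.804 cmH2O.

37.8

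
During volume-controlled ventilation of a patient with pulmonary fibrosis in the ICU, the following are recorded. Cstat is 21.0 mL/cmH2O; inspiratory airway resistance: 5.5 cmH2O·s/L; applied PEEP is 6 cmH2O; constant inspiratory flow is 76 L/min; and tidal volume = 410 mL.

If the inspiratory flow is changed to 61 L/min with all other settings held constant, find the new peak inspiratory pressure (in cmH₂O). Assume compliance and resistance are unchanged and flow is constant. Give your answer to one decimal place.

31.1

Flow: 76 L/min ÷ 60 = 1.2667 L/s.
New flow: 61 L/min ÷ 60 = 1.0167 L/s.
PIP = Vt/C + R·V̇ + PEEP (constant-flow equation of motion).
Only the resistive term changes: ΔPIP = R × ΔV̇ = 5.5 × (1.0167 − 1.2667) = 5.5 × -0.25 = -1.375 cmH2O.
Original PIP = 410/21.0 + 5.5×1.2667 + 6 = 32.491 cmH2O; new PIP = 32.491 + (-1.375) = 31.116 cmH2O.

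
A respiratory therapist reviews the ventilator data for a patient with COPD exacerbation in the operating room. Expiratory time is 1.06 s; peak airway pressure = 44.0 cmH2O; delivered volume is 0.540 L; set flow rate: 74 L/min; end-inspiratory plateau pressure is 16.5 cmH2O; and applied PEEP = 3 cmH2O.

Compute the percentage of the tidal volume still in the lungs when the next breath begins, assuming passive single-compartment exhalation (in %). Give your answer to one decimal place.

30.5

Flow: 74 L/min ÷ 60 = 1.2333 L/s.
R = (PIP − Pplat)/V̇ = (44.0 − 16.5) / 1.2333 = 27.5/1.2333 = 22.298 cmH2O·s/L.
C = Vt/(Pplat − PEEP) = 540.0 / (16.5 − 3) = 540.0/13.5 = 40.0 mL/cmH2O.
τ = R × C = 22.298 × 0.04 L/cmH2O = 0.8919 s.
Fraction remaining at end-expiration = e^(−Te/τ) = e^(−1.06/0.8919) = 0.3047 → 30.47%.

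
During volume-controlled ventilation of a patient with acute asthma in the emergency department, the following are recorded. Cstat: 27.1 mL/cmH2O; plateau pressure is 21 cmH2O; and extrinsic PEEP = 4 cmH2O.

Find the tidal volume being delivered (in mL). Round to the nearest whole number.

461

Vt = Cstat × (Pplat − PEEP) = 27.1 × (21 − 4) = 27.1 × 17.0 = 460.7 mL.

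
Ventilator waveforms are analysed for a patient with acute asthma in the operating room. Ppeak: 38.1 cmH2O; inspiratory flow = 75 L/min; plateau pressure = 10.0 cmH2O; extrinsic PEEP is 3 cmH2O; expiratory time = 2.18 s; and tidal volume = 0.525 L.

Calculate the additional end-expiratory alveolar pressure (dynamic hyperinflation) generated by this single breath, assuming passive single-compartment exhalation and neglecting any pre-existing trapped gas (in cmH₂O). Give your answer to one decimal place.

Flow: 75 L/min ÷ 60 = 1.25 L/s.
R = (PIP − Pplat)/V̇ = (38.1 − 10.0) / 1.25 = 28.1/1.25 = 22.48 cmH2O·s/L.
C = Vt/(Pplat − PEEP) = 525.0 / (10.0 − 3) = 525.0/7.0 = 75.0 mL/cmH2O.
τ = R × C = 22.48 × 0.075 L/cmH2O = 1.686 s.
Fraction remaining = e^(−Te/τ) = e^(−2.18/1.686) = 0.2744; trapped volume = 525.0 × 0.2744 = 144.06 mL.
Additional alveolar pressure from trapping ≈ V_trapped / C = 144.06 / 75.0 = 1.921 cmH2O.

1.9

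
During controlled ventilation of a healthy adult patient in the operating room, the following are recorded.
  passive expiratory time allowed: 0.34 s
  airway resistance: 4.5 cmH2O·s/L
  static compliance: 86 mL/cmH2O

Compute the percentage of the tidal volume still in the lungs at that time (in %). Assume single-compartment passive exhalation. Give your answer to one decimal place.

τ = R × C = 4.5 × 86 mL/cmH2O = 4.5 × 0.086 L/cmH2O = 0.387 s.
Passive exhalation: V(t)/V₀ = e^(−t/τ) = e^(−0.34/0.387) = 0.4154.
Fraction remaining = 0.4154 → 41.54%.

41.5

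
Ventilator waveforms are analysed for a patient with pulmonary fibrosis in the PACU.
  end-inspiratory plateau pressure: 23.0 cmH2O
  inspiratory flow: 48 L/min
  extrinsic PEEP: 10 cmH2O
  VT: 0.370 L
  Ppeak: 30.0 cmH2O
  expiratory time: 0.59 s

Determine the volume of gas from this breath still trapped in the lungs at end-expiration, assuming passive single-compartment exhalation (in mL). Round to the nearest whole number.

Flow: 48 L/min ÷ 60 = 0.8 L/s.
R = (PIP − Pplat)/V̇ = (30.0 − 23.0) / 0.8 = 7.0/0.8 = 8.75 cmH2O·s/L.
C = Vt/(Pplat − PEEP) = 370.0 / (23.0 − 10) = 370.0/13.0 = 28.462 mL/cmH2O.
τ = R × C = 8.75 × 0.02846 L/cmH2O = 0.249 s.
Fraction remaining = e^(−Te/τ) = e^(−0.59/0.249) = 0.09353.
Trapped volume = 370.0 × 0.09353 = 34.606 mL.

35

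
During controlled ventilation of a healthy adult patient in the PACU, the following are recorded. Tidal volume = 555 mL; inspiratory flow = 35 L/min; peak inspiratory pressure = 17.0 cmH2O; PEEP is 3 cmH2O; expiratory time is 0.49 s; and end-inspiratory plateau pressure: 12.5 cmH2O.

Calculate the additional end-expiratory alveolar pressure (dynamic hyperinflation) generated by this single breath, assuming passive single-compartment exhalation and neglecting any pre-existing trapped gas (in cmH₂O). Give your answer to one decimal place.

3.2

Flow: 35 L/min ÷ 60 = 0.5833 L/s.
R = (PIP − Pplat)/V̇ = (17.0 − 12.5) / 0.5833 = 4.5/0.5833 = 7.715 cmH2O·s/L.
C = Vt/(Pplat − PEEP) = 555.0 / (12.5 − 3) = 555.0/9.5 = 58.421 mL/cmH2O.
τ = R × C = 7.715 × 0.05842 L/cmH2O = 0.4507 s.
Fraction remaining = e^(−Te/τ) = e^(−0.49/0.4507) = 0.3372; trapped volume = 555.0 × 0.3372 = 187.15 mL.
Additional alveolar pressure from trapping ≈ V_trapped / C = 187.15 / 58.421 = 3.203 cmH2O.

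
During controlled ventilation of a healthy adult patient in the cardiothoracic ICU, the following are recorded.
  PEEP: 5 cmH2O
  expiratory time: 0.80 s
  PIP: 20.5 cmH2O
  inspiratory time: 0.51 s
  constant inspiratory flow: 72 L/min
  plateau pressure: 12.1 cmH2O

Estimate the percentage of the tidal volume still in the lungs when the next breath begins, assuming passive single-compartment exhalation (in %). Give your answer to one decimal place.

26.6

Flow: 72 L/min ÷ 60 = 1.2 L/s.
Vt = flow × Ti = 1.2 L/s × 0.51 s × 1000 mL/L = 612.0 mL.
R = (PIP − Pplat)/V̇ = (20.5 − 12.1) / 1.2 = 8.4/1.2 = 7.0 cmH2O·s/L.
C = Vt/(Pplat − PEEP) = 612.0 / (12.1 − 5) = 612.0/7.1 = 86.197 mL/cmH2O.
τ = R × C = 7.0 × 0.0862 L/cmH2O = 0.6034 s.
Fraction remaining at end-expiration = e^(−Te/τ) = e^(−0.80/0.6034) = 0.2656 → 26.56%.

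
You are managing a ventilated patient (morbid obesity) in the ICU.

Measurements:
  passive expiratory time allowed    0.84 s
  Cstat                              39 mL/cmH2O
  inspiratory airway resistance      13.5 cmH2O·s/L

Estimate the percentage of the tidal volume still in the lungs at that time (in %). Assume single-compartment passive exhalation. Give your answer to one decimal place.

τ = R × C = 13.5 × 39 mL/cmH2O = 13.5 × 0.039 L/cmH2O = 0.5265 s.
Passive exhalation: V(t)/V₀ = e^(−t/τ) = e^(−0.84/0.5265) = 0.2028.
Fraction remaining = 0.2028 → 20.28%.

20.3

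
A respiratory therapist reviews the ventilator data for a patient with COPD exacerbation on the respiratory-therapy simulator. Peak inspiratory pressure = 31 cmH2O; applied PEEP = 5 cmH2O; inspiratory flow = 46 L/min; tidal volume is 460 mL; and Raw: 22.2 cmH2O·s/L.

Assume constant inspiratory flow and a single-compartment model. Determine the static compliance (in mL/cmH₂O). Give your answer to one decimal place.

Flow: 46 L/min ÷ 60 = 0.7667 L/s.
Equation of motion (constant flow): PIP = Vt/C + R·V̇ + PEEP.
Vt/C = PIP − R·V̇ − PEEP = 31 − 22.2×0.7667 − 5 = 31 − 17.021 − 5 = 8.979 cmH2O.
C = Vt / 8.979 = 460 / 8.979 = 51.231 mL/cmH2O.

51.2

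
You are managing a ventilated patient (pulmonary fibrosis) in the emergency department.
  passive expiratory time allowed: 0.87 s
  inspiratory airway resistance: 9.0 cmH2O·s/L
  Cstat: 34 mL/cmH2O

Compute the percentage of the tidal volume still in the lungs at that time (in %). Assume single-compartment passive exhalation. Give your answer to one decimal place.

τ = R × C = 9.0 × 34 mL/cmH2O = 9.0 × 0.034 L/cmH2O = 0.306 s.
Passive exhalation: V(t)/V₀ = e^(−t/τ) = e^(−0.87/0.306) = 0.05824.
Fraction remaining = 0.05824 → 5.824%.

5.8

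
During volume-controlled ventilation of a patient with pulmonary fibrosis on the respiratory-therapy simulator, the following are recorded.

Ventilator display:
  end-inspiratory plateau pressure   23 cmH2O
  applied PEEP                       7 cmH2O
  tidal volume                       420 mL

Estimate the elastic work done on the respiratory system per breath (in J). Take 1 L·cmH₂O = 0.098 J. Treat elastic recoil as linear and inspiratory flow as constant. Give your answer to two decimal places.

0.33

Elastic work ≈ ½ × (Pplat − PEEP) × Vt = 0.5 × (23 − 7) × 0.420 L = 0.5 × 16.0 × 0.420 = 3.36 L·cmH2O.
× 0.098 J/(L·cmH2O) → 0.3293 J.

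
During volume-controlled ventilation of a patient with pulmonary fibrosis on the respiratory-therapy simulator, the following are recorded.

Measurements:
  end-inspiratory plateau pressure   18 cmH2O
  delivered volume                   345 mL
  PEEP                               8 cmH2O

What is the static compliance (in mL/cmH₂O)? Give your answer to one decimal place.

34.5

Cstat = Vt / (Pplat − PEEP) = 345 / (18 − 8) = 345 / 10.0 = 34.5 mL/cmH2O.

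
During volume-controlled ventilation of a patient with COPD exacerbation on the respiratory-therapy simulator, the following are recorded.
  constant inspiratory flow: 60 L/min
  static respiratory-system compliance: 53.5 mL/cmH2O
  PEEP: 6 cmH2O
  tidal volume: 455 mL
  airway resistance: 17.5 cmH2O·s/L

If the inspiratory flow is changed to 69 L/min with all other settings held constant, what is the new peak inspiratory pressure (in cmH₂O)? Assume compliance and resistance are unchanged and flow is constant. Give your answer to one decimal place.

Flow: 60 L/min ÷ 60 = 1 L/s.
New flow: 69 L/min ÷ 60 = 1.15 L/s.
PIP = Vt/C + R·V̇ + PEEP (constant-flow equation of motion).
Only the resistive term changes: ΔPIP = R × ΔV̇ = 17.5 × (1.15 − 1) = 17.5 × 0.15 = 2.625 cmH2O.
Original PIP = 455/53.5 + 17.5×1 + 6 = 32.005 cmH2O; new PIP = 32.005 + (2.625) = 34.63 cmH2O.

34.6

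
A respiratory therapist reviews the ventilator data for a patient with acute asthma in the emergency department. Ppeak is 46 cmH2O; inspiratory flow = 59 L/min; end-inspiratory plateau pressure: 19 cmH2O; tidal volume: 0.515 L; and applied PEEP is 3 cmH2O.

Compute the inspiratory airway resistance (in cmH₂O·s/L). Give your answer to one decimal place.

27.5

Flow: 59 L/min ÷ 60 = 0.9833 L/s.
Raw = (PIP − Pplat) / flow = (46 − 19) / 0.9833 = 27.0 / 0.9833 = 27.459 cmH2O·s/L.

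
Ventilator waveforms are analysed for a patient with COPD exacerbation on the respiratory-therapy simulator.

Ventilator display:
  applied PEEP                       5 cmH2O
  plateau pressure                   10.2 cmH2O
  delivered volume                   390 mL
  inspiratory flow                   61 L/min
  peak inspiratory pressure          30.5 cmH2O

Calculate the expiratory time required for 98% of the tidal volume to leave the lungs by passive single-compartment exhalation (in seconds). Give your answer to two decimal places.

Flow: 61 L/min ÷ 60 = 1.0167 L/s.
R = (PIP − Pplat)/V̇ = (30.5 − 10.2) / 1.0167 = 20.3/1.0167 = 19.967 cmH2O·s/L.
C = Vt/(Pplat − PEEP) = 390.0 / (10.2 − 5) = 390.0/5.2 = 75.0 mL/cmH2O.
τ = R × C = 19.967 × 0.075 L/cmH2O = 1.498 s.
t = −τ·ln(1 − 0.98) = −1.498·ln(0.02) = 5.86 s.

5.86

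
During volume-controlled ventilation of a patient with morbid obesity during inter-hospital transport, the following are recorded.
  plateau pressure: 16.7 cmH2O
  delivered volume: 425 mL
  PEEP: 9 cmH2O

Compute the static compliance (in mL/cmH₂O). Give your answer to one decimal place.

55.2

Cstat = Vt / (Pplat − PEEP) = 425 / (16.7 − 9) = 425 / 7.7 = 55.195 mL/cmH2O.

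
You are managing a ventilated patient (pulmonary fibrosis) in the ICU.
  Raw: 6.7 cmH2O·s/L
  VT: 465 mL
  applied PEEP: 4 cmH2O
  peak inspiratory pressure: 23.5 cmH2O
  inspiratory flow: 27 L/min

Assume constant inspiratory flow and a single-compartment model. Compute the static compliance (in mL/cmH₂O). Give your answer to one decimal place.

28.2

Flow: 27 L/min ÷ 60 = 0.45 L/s.
Equation of motion (constant flow): PIP = Vt/C + R·V̇ + PEEP.
Vt/C = PIP − R·V̇ − PEEP = 23.5 − 6.7×0.45 − 4 = 23.5 − 3.015 − 4 = 16.485 cmH2O.
C = Vt / 16.485 = 465 / 16.485 = 28.207 mL/cmH2O.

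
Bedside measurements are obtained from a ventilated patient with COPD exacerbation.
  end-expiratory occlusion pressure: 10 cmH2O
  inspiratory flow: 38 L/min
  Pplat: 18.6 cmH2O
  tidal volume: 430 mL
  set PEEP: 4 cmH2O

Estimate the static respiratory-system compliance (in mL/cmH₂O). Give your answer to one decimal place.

End-expiratory occlusion gives total PEEP = 10 cmH2O (intrinsic PEEP = 10 − 4 = 6). Use total PEEP for the elastic gradient.
Cstat = Vt / (Pplat − PEEPtotal) = 430 / (18.6 − 10) = 430 / 8.6 = 50.0 mL/cmH2O.

50.0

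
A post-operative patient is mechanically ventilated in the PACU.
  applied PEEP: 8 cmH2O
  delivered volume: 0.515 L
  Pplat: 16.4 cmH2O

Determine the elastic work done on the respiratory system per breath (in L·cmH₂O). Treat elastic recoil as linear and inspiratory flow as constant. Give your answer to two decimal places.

Elastic work ≈ ½ × (Pplat − PEEP) × Vt = 0.5 × (16.4 − 8) × 0.515 L = 0.5 × 8.4 × 0.515 = 2.163 L·cmH2O.

2.16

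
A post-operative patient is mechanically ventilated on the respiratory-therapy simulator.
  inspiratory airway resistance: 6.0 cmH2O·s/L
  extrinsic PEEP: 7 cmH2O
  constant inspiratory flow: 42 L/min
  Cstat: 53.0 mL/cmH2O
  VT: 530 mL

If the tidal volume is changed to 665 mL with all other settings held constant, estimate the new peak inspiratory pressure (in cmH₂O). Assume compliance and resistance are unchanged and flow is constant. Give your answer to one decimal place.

Flow: 42 L/min ÷ 60 = 0.7 L/s.
PIP = Vt/C + R·V̇ + PEEP (constant-flow equation of motion).
Only the elastic term changes: ΔPIP = ΔVt / C = (665 − 530) / 53.0 = 2.547 cmH2O.
Original PIP = 530/53.0 + 6.0×0.7 + 7 = 21.2 cmH2O; new PIP = 21.2 + (2.547) = 23.747 cmH2O.

23.7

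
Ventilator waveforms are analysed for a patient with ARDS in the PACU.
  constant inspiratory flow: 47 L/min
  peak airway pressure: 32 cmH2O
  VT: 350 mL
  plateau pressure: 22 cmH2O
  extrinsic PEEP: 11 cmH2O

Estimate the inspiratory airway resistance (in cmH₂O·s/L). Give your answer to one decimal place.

Flow: 47 L/min ÷ 60 = 0.7833 L/s.
Raw = (PIP − Pplat) / flow = (32 − 22) / 0.7833 = 10.0 / 0.7833 = 12.767 cmH2O·s/L.

12.8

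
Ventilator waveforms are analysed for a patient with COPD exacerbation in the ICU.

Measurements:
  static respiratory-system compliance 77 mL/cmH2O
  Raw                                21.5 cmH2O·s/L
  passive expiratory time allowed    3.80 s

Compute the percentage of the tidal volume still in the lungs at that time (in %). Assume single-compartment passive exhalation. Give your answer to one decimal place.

10.1

τ = R × C = 21.5 × 77 mL/cmH2O = 21.5 × 0.077 L/cmH2O = 1.656 s.
Passive exhalation: V(t)/V₀ = e^(−t/τ) = e^(−3.80/1.656) = 0.1008.
Fraction remaining = 0.1008 → 10.08%.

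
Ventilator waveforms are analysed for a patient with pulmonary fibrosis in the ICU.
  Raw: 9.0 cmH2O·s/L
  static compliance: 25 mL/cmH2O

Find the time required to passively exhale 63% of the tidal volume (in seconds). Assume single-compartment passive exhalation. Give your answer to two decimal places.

τ = R × C = 9.0 × 25 mL/cmH2O = 9.0 × 0.025 L/cmH2O = 0.225 s.
Exhaled fraction f = 1 − e^(−t/τ) → t = −τ·ln(1 − f) = −0.225·ln(0.37) = 0.2237 s.

0.22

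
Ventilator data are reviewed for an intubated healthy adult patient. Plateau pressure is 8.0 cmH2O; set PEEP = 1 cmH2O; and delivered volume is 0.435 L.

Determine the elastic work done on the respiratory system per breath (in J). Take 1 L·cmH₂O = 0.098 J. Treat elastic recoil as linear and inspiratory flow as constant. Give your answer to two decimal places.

0.15

Elastic work ≈ ½ × (Pplat − PEEP) × Vt = 0.5 × (8.0 − 1) × 0.435 L = 0.5 × 7.0 × 0.435 = 1.523 L·cmH2O.
× 0.098 J/(L·cmH2O) → 0.1493 J.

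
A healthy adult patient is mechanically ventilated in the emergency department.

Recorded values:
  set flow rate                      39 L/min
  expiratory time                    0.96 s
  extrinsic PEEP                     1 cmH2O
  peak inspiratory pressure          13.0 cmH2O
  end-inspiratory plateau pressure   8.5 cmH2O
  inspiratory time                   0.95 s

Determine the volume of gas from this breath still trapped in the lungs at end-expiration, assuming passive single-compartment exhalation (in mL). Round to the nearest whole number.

115

Flow: 39 L/min ÷ 60 = 0.65 L/s.
Vt = flow × Ti = 0.65 L/s × 0.95 s × 1000 mL/L = 617.5 mL.
R = (PIP − Pplat)/V̇ = (13.0 − 8.5) / 0.65 = 4.5/0.65 = 6.923 cmH2O·s/L.
C = Vt/(Pplat − PEEP) = 617.5 / (8.5 − 1) = 617.5/7.5 = 82.333 mL/cmH2O.
τ = R × C = 6.923 × 0.08233 L/cmH2O = 0.57 s.
Fraction remaining = e^(−Te/τ) = e^(−0.96/0.57) = 0.1856.
Trapped volume = 617.5 × 0.1856 = 114.61 mL.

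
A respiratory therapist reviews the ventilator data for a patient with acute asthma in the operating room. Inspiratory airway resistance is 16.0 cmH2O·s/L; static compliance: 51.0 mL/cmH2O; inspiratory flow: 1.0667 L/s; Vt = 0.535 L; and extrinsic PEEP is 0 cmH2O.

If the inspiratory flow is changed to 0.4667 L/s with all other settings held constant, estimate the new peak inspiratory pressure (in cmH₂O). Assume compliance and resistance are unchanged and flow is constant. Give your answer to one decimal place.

PIP = Vt/C + R·V̇ + PEEP (constant-flow equation of motion).
Only the resistive term changes: ΔPIP = R × ΔV̇ = 16.0 × (0.4667 − 1.0667) = 16.0 × -0.6 = -9.6 cmH2O.
Original PIP = 535/51.0 + 16.0×1.0667 + 0 = 27.557 cmH2O; new PIP = 27.557 + (-9.6) = 17.957 cmH2O.

18.0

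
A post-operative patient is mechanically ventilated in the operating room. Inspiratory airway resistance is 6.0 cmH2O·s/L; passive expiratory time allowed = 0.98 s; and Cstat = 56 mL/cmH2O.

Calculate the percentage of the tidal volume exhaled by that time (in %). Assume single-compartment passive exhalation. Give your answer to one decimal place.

94.6

τ = R × C = 6.0 × 56 mL/cmH2O = 6.0 × 0.056 L/cmH2O = 0.336 s.
Passive exhalation: V(t)/V₀ = e^(−t/τ) = e^(−0.98/0.336) = 0.05411.
Fraction exhaled = 1 − 0.05411 = 0.9459 → 94.59%.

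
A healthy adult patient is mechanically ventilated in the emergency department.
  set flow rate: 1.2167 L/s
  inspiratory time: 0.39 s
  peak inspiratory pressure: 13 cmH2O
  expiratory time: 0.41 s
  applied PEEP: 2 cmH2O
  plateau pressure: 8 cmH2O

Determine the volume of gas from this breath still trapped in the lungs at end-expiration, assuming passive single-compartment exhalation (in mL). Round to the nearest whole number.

Vt = flow × Ti = 1.2167 L/s × 0.39 s × 1000 mL/L = 474.51 mL.
R = (PIP − Pplat)/V̇ = (13 − 8) / 1.2167 = 5.0/1.2167 = 4.109 cmH2O·s/L.
C = Vt/(Pplat − PEEP) = 474.51 / (8 − 2) = 474.51/6.0 = 79.085 mL/cmH2O.
τ = R × C = 4.109 × 0.07909 L/cmH2O = 0.325 s.
Fraction remaining = e^(−Te/τ) = e^(−0.41/0.325) = 0.2832.
Trapped volume = 474.51 × 0.2832 = 134.38 mL.

134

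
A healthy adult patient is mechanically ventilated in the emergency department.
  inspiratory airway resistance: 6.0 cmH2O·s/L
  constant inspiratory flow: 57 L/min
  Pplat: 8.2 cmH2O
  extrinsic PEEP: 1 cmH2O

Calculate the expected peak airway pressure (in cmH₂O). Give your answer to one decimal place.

Flow: 57 L/min ÷ 60 = 0.95 L/s.
PIP = Pplat + Raw × flow = 8.2 + 6.0 × 0.95 = 8.2 + 5.7 = 13.9 cmH2O.

13.9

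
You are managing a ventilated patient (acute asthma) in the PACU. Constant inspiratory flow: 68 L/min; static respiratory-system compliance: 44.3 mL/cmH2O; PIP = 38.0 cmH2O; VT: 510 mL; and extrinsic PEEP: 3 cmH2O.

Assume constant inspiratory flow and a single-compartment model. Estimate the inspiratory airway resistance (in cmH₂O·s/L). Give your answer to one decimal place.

20.7

Flow: 68 L/min ÷ 60 = 1.1333 L/s.
Equation of motion (constant flow): PIP = Vt/C + R·V̇ + PEEP.
R·V̇ = PIP − Vt/C − PEEP = 38.0 − 510/44.3 − 3 = 38.0 − 11.512 − 3 = 23.488 cmH2O.
R = 23.488 / 1.1333 = 20.725 cmH2O·s/L.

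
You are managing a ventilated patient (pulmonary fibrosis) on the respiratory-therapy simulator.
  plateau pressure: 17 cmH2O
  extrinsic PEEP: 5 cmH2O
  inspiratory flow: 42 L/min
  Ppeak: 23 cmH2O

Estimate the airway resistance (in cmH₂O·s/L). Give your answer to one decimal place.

Flow: 42 L/min ÷ 60 = 0.7 L/s.
Raw = (PIP − Pplat) / flow = (23 − 17) / 0.7 = 6.0 / 0.7 = 8.571 cmH2O·s/L.

8.6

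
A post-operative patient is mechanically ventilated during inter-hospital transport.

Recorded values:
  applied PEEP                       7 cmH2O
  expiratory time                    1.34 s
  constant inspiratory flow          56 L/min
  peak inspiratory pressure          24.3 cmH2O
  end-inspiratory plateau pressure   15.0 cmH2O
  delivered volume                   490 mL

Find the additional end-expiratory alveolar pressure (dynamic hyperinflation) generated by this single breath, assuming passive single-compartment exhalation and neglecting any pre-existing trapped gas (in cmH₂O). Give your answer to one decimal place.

Flow: 56 L/min ÷ 60 = 0.9333 L/s.
R = (PIP − Pplat)/V̇ = (24.3 − 15.0) / 0.9333 = 9.3/0.9333 = 9.965 cmH2O·s/L.
C = Vt/(Pplat − PEEP) = 490.0 / (15.0 − 7) = 490.0/8.0 = 61.25 mL/cmH2O.
τ = R × C = 9.965 × 0.06125 L/cmH2O = 0.6104 s.
Fraction remaining = e^(−Te/τ) = e^(−1.34/0.6104) = 0.1113; trapped volume = 490.0 × 0.1113 = 54.537 mL.
Additional alveolar pressure from trapping ≈ V_trapped / C = 54.537 / 61.25 = 0.8904 cmH2O.

0.9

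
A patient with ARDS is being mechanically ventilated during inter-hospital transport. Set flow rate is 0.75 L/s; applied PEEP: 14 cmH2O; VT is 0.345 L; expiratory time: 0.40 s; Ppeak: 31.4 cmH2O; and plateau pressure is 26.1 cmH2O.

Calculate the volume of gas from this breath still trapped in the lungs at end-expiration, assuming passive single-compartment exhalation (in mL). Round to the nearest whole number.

R = (PIP − Pplat)/V̇ = (31.4 − 26.1) / 0.75 = 5.3/0.75 = 7.067 cmH2O·s/L.
C = Vt/(Pplat − PEEP) = 345.0 / (26.1 − 14) = 345.0/12.1 = 28.512 mL/cmH2O.
τ = R × C = 7.067 × 0.02851 L/cmH2O = 0.2015 s.
Fraction remaining = e^(−Te/τ) = e^(−0.40/0.2015) = 0.1374.
Trapped volume = 345.0 × 0.1374 = 47.403 mL.

47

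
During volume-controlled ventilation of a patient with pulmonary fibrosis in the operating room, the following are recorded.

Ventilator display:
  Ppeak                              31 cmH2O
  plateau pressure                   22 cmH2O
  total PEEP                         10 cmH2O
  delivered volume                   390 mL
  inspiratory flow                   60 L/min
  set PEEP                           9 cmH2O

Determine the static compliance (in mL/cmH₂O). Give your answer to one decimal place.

End-expiratory occlusion gives total PEEP = 10 cmH2O (intrinsic PEEP = 10 − 9 = 1). Use total PEEP for the elastic gradient.
Cstat = Vt / (Pplat − PEEPtotal) = 390 / (22 − 10) = 390 / 12.0 = 32.5 mL/cmH2O.

32.5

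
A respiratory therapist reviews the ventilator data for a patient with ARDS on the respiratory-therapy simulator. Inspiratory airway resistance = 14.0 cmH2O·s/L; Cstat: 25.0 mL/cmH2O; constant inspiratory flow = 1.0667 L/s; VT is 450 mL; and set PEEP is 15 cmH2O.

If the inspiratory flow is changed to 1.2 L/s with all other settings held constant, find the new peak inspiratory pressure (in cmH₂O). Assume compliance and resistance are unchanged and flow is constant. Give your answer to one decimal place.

49.8

PIP = Vt/C + R·V̇ + PEEP (constant-flow equation of motion).
Only the resistive term changes: ΔPIP = R × ΔV̇ = 14.0 × (1.2 − 1.0667) = 14.0 × 0.1333 = 1.866 cmH2O.
Original PIP = 450/25.0 + 14.0×1.0667 + 15 = 47.934 cmH2O; new PIP = 47.934 + (1.866) = 49.8 cmH2O.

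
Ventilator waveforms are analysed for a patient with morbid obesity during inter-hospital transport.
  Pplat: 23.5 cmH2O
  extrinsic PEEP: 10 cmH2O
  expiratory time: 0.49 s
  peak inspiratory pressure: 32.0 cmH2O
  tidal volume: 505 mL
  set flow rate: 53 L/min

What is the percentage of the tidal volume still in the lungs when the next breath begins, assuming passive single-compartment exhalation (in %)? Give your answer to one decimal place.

25.6

Flow: 53 L/min ÷ 60 = 0.8833 L/s.
R = (PIP − Pplat)/V̇ = (32.0 − 23.5) / 0.8833 = 8.5/0.8833 = 9.623 cmH2O·s/L.
C = Vt/(Pplat − PEEP) = 505.0 / (23.5 − 10) = 505.0/13.5 = 37.407 mL/cmH2O.
τ = R × C = 9.623 × 0.03741 L/cmH2O = 0.36 s.
Fraction remaining at end-expiration = e^(−Te/τ) = e^(−0.49/0.36) = 0.2564 → 25.64%.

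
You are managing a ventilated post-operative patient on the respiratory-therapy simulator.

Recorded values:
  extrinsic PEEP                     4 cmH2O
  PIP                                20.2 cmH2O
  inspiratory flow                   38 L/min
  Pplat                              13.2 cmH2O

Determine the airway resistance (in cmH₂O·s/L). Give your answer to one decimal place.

11.1

Flow: 38 L/min ÷ 60 = 0.6333 L/s.
Raw = (PIP − Pplat) / flow = (20.2 − 13.2) / 0.6333 = 7.0 / 0.6333 = 11.053 cmH2O·s/L.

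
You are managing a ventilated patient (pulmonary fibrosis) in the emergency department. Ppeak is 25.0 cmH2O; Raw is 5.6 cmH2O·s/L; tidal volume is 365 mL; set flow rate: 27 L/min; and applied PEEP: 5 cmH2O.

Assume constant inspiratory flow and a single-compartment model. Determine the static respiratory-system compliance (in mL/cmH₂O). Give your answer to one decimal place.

20.9

Flow: 27 L/min ÷ 60 = 0.45 L/s.
Equation of motion (constant flow): PIP = Vt/C + R·V̇ + PEEP.
Vt/C = PIP − R·V̇ − PEEP = 25.0 − 5.6×0.45 − 5 = 25.0 − 2.52 − 5 = 17.48 cmH2O.
C = Vt / 17.48 = 365 / 17.48 = 20.881 mL/cmH2O.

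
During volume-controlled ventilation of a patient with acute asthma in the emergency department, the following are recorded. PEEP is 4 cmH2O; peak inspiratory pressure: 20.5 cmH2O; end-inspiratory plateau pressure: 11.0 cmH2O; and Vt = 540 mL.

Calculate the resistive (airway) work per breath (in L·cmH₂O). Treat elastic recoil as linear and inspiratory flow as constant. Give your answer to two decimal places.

With constant inspiratory flow the resistive pressure is constant at PIP − Pplat = 20.5 − 11.0 = 9.5 cmH2O, so resistive work = 9.5 × 0.540 = 5.13 L·cmH2O.

5.13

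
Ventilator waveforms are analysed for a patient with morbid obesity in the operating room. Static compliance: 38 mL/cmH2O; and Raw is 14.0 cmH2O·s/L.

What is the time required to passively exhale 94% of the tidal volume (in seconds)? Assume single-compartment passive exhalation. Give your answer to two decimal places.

1.50

τ = R × C = 14.0 × 38 mL/cmH2O = 14.0 × 0.038 L/cmH2O = 0.532 s.
Exhaled fraction f = 1 − e^(−t/τ) → t = −τ·ln(1 − f) = −0.532·ln(0.06) = 1.497 s.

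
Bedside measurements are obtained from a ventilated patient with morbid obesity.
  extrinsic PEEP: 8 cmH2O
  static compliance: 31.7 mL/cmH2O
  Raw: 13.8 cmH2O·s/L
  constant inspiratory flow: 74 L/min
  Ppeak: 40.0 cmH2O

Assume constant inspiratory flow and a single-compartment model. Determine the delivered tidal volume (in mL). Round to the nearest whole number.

Flow: 74 L/min ÷ 60 = 1.2333 L/s.
Equation of motion (constant flow): PIP = Vt/C + R·V̇ + PEEP.
Vt/C = PIP − R·V̇ − PEEP = 40.0 − 17.02 − 8 = 14.98 cmH2O.
Vt = C × 14.98 = 31.7 × 14.98 = 474.87 mL.

475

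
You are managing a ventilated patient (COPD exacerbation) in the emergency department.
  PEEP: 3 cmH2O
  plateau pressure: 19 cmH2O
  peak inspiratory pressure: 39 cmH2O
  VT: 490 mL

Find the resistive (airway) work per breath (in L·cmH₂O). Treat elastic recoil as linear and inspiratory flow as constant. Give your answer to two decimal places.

9.80

With constant inspiratory flow the resistive pressure is constant at PIP − Pplat = 39 − 19 = 20.0 cmH2O, so resistive work = 20.0 × 0.490 = 9.8 L·cmH2O.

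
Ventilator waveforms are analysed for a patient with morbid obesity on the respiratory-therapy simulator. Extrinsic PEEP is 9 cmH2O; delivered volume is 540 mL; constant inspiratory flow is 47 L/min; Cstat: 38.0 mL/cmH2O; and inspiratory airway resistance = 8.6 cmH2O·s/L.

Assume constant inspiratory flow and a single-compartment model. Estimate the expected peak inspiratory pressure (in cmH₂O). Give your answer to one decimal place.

Flow: 47 L/min ÷ 60 = 0.7833 L/s.
Equation of motion (constant flow): PIP = Vt/C + R·V̇ + PEEP.
PIP = 540/38.0 + 8.6×0.7833 + 9 = 14.211 + 6.736 + 9 = 29.947 cmH2O.

29.9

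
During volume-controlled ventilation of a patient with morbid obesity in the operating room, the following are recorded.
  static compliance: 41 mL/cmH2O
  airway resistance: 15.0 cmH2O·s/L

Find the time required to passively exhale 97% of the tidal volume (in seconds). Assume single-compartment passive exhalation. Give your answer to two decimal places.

τ = R × C = 15.0 × 41 mL/cmH2O = 15.0 × 0.041 L/cmH2O = 0.615 s.
Exhaled fraction f = 1 − e^(−t/τ) → t = −τ·ln(1 − f) = −0.615·ln(0.03) = 2.157 s.

2.16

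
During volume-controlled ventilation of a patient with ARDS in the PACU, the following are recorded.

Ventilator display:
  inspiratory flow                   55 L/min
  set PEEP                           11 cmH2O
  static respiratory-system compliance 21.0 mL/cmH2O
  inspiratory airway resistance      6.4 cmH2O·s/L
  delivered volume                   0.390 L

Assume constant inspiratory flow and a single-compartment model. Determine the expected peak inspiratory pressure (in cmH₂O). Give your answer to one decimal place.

Flow: 55 L/min ÷ 60 = 0.9167 L/s.
Equation of motion (constant flow): PIP = Vt/C + R·V̇ + PEEP.
PIP = 390/21.0 + 6.4×0.9167 + 11 = 18.571 + 5.867 + 11 = 35.438 cmH2O.

35.4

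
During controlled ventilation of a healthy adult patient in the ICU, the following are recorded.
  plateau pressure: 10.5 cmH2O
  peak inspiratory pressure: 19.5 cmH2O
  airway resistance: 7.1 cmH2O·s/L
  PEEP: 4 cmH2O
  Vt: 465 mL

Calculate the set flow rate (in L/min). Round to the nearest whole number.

flow = (PIP − Pplat) / Raw = (19.5 − 10.5) / 7.1 = 1.268 L/s × 60 = 76.08 L/min.

76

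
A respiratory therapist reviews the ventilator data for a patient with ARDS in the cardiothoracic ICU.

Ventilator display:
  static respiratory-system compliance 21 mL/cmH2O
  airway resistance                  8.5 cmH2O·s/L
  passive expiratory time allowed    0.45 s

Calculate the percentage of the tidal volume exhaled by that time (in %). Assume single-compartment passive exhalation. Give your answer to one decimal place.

92.0

τ = R × C = 8.5 × 21 mL/cmH2O = 8.5 × 0.021 L/cmH2O = 0.1785 s.
Passive exhalation: V(t)/V₀ = e^(−t/τ) = e^(−0.45/0.1785) = 0.08038.
Fraction exhaled = 1 − 0.08038 = 0.9196 → 91.96%.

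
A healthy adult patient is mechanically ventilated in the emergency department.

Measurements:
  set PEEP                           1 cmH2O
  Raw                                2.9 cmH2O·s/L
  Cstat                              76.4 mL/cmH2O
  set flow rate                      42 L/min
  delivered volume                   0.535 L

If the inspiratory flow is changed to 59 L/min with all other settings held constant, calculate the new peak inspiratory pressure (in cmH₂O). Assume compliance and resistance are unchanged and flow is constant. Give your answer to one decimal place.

Flow: 42 L/min ÷ 60 = 0.7 L/s.
New flow: 59 L/min ÷ 60 = 0.9833 L/s.
PIP = Vt/C + R·V̇ + PEEP (constant-flow equation of motion).
Only the resistive term changes: ΔPIP = R × ΔV̇ = 2.9 × (0.9833 − 0.7) = 2.9 × 0.2833 = 0.8216 cmH2O.
Original PIP = 535/76.4 + 2.9×0.7 + 1 = 10.033 cmH2O; new PIP = 10.033 + (0.8216) = 10.855 cmH2O.

10.9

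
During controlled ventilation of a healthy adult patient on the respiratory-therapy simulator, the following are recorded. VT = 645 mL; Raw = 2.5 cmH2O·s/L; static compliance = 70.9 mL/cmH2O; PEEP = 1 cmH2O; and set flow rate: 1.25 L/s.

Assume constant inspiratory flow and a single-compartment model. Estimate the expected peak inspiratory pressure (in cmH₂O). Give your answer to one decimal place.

Equation of motion (constant flow): PIP = Vt/C + R·V̇ + PEEP.
PIP = 645/70.9 + 2.5×1.25 + 1 = 9.097 + 3.125 + 1 = 13.222 cmH2O.

13.2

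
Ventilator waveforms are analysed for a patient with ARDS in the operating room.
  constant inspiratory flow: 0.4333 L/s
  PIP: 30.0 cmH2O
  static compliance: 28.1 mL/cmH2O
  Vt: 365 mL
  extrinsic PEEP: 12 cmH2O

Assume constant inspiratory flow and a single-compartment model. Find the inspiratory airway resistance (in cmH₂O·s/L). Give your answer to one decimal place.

Equation of motion (constant flow): PIP = Vt/C + R·V̇ + PEEP.
R·V̇ = PIP − Vt/C − PEEP = 30.0 − 365/28.1 − 12 = 30.0 − 12.989 − 12 = 5.011 cmH2O.
R = 5.011 / 0.4333 = 11.565 cmH2O·s/L.

11.6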